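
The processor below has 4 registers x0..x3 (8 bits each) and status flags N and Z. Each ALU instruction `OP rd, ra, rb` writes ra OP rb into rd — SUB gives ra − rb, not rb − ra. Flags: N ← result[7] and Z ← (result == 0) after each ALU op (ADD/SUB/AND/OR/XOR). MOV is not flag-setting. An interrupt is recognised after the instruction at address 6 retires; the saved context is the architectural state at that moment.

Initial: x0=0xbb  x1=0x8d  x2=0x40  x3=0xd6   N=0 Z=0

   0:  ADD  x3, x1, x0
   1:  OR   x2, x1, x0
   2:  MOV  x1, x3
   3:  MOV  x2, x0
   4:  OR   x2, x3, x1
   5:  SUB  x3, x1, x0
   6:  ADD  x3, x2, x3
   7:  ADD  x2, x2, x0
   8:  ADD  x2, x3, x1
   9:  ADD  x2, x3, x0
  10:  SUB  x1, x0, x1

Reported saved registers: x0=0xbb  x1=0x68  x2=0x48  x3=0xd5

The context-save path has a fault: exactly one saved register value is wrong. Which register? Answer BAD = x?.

after  0: x0=0xbb x1=0x8d x2=0x40 x3=0x48  N=0 Z=0
after  1: x0=0xbb x1=0x8d x2=0xbf x3=0x48  N=1 Z=0
after  2: x0=0xbb x1=0x48 x2=0xbf x3=0x48  N=1 Z=0
after  3: x0=0xbb x1=0x48 x2=0xbb x3=0x48  N=1 Z=0
after  4: x0=0xbb x1=0x48 x2=0x48 x3=0x48  N=0 Z=0
after  5: x0=0xbb x1=0x48 x2=0x48 x3=0x8d  N=1 Z=0
after  6: x0=0xbb x1=0x48 x2=0x48 x3=0xd5  N=1 Z=0
-- IRQ taken; context saved, return-PC = 7 --
mismatch: x1: reported 0x68 vs actual 0x48

BAD = x1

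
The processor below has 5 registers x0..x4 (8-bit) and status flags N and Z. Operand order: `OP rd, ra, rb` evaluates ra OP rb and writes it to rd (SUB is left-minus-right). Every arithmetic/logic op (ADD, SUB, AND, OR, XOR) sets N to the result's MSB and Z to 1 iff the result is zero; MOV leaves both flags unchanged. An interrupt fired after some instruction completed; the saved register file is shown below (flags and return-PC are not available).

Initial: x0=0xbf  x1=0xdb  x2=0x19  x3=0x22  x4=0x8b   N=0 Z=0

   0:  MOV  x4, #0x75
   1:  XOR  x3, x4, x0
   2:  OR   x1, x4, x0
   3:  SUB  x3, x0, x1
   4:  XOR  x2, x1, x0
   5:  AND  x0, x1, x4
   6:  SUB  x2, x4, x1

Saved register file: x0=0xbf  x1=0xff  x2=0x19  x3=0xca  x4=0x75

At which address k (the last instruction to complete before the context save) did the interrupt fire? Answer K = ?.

K = 2

after  0: x0=0xbf x1=0xdb x2=0x19 x3=0x22 x4=0x75  N=0 Z=0
after  1: x0=0xbf x1=0xdb x2=0x19 x3=0xca x4=0x75  N=1 Z=0
after  2: x0=0xbf x1=0xff x2=0x19 x3=0xca x4=0x75  N=1 Z=0
-- IRQ taken; context saved, return-PC = 3 --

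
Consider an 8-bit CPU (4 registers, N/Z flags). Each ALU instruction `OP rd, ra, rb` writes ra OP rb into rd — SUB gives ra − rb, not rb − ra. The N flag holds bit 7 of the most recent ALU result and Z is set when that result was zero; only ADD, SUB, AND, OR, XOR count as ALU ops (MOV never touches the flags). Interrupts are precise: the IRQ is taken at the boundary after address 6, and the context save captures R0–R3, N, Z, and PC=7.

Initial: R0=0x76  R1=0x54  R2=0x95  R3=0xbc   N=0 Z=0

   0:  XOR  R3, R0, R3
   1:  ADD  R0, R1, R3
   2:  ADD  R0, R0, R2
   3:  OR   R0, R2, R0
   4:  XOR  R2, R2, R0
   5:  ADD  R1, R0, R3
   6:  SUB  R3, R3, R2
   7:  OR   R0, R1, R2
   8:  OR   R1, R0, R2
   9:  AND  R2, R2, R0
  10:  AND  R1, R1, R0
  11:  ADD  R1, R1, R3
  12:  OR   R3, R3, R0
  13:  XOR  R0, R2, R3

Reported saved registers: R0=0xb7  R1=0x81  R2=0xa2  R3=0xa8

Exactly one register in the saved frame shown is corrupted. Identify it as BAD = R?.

BAD = R2

after  0: R0=0x76 R1=0x54 R2=0x95 R3=0xca  N=1 Z=0
after  1: R0=0x1e R1=0x54 R2=0x95 R3=0xca  N=0 Z=0
after  2: R0=0xb3 R1=0x54 R2=0x95 R3=0xca  N=1 Z=0
after  3: R0=0xb7 R1=0x54 R2=0x95 R3=0xca  N=1 Z=0
after  4: R0=0xb7 R1=0x54 R2=0x22 R3=0xca  N=0 Z=0
after  5: R0=0xb7 R1=0x81 R2=0x22 R3=0xca  N=1 Z=0
after  6: R0=0xb7 R1=0x81 R2=0x22 R3=0xa8  N=1 Z=0
-- IRQ taken; context saved, return-PC = 7 --
mismatch: R2: reported 0xa2 vs actual 0x22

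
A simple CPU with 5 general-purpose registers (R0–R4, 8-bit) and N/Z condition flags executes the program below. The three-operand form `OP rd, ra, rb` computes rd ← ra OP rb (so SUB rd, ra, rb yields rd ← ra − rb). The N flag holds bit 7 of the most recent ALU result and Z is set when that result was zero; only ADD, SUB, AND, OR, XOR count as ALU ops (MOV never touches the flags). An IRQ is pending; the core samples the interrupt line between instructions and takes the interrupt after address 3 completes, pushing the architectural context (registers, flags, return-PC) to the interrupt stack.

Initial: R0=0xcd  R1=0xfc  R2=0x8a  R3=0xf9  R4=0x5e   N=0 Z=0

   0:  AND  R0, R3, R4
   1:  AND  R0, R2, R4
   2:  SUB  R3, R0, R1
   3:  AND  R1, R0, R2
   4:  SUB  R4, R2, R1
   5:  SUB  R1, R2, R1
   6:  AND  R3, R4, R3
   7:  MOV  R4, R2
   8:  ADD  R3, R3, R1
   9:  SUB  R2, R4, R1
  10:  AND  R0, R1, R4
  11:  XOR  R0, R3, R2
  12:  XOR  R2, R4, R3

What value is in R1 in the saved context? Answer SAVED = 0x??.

after  0: R0=0x58 R1=0xfc R2=0x8a R3=0xf9 R4=0x5e  N=0 Z=0
after  1: R0=0x0a R1=0xfc R2=0x8a R3=0xf9 R4=0x5e  N=0 Z=0
after  2: R0=0x0a R1=0xfc R2=0x8a R3=0x0e R4=0x5e  N=0 Z=0
after  3: R0=0x0a R1=0x0a R2=0x8a R3=0x0e R4=0x5e  N=0 Z=0
-- IRQ taken; context saved, return-PC = 4 --

SAVED = 0x0a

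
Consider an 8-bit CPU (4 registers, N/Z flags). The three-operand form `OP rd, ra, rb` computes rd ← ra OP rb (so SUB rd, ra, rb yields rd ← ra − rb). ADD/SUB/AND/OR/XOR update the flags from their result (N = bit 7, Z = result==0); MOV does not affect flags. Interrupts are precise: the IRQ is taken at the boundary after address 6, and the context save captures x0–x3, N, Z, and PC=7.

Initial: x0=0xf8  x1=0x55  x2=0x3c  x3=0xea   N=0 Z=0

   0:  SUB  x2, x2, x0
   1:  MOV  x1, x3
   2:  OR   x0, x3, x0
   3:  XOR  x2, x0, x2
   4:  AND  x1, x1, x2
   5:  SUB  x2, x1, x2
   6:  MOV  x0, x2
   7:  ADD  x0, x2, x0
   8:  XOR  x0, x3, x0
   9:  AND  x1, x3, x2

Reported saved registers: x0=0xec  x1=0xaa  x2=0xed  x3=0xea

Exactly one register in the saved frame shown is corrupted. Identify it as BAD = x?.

BAD = x2

after  0: x0=0xf8 x1=0x55 x2=0x44 x3=0xea  N=0 Z=0
after  1: x0=0xf8 x1=0xea x2=0x44 x3=0xea  N=0 Z=0
after  2: x0=0xfa x1=0xea x2=0x44 x3=0xea  N=1 Z=0
after  3: x0=0xfa x1=0xea x2=0xbe x3=0xea  N=1 Z=0
after  4: x0=0xfa x1=0xaa x2=0xbe x3=0xea  N=1 Z=0
after  5: x0=0xfa x1=0xaa x2=0xec x3=0xea  N=1 Z=0
after  6: x0=0xec x1=0xaa x2=0xec x3=0xea  N=1 Z=0
-- IRQ taken; context saved, return-PC = 7 --
mismatch: x2: reported 0xed vs actual 0xec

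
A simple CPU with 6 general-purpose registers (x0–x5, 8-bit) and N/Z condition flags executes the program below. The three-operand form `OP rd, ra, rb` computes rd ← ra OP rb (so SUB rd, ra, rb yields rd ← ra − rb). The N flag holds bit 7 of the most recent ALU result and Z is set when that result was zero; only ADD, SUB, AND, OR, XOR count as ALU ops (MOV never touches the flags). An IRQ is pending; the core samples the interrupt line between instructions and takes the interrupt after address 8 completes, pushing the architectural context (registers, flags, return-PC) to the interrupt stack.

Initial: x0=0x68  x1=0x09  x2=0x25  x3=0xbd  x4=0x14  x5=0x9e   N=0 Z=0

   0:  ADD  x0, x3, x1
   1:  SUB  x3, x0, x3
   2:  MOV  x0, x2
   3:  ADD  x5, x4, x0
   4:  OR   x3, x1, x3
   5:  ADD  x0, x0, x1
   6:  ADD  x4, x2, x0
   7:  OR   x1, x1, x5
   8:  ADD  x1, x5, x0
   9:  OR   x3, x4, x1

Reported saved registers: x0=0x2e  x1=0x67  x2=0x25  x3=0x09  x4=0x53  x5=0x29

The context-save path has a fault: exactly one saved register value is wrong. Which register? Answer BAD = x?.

after  0: x0=0xc6 x1=0x09 x2=0x25 x3=0xbd x4=0x14 x5=0x9e  N=1 Z=0
after  1: x0=0xc6 x1=0x09 x2=0x25 x3=0x09 x4=0x14 x5=0x9e  N=0 Z=0
after  2: x0=0x25 x1=0x09 x2=0x25 x3=0x09 x4=0x14 x5=0x9e  N=0 Z=0
after  3: x0=0x25 x1=0x09 x2=0x25 x3=0x09 x4=0x14 x5=0x39  N=0 Z=0
after  4: x0=0x25 x1=0x09 x2=0x25 x3=0x09 x4=0x14 x5=0x39  N=0 Z=0
after  5: x0=0x2e x1=0x09 x2=0x25 x3=0x09 x4=0x14 x5=0x39  N=0 Z=0
after  6: x0=0x2e x1=0x09 x2=0x25 x3=0x09 x4=0x53 x5=0x39  N=0 Z=0
after  7: x0=0x2e x1=0x39 x2=0x25 x3=0x09 x4=0x53 x5=0x39  N=0 Z=0
after  8: x0=0x2e x1=0x67 x2=0x25 x3=0x09 x4=0x53 x5=0x39  N=0 Z=0
-- IRQ taken; context saved, return-PC = 9 --
mismatch: x5: reported 0x29 vs actual 0x39

BAD = x5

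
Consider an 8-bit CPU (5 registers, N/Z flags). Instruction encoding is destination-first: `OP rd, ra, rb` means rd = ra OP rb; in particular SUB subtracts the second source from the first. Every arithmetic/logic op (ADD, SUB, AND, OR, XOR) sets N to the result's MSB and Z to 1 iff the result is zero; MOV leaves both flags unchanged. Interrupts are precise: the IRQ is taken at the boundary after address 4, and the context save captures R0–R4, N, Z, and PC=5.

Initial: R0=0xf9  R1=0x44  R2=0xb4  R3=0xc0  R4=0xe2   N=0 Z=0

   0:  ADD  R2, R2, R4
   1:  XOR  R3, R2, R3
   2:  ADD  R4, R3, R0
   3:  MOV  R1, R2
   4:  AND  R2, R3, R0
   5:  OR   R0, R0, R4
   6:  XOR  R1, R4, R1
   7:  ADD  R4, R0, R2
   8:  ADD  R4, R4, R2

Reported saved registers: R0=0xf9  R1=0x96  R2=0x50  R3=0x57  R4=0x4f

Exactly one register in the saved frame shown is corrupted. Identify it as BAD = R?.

after  0: R0=0xf9 R1=0x44 R2=0x96 R3=0xc0 R4=0xe2  N=1 Z=0
after  1: R0=0xf9 R1=0x44 R2=0x96 R3=0x56 R4=0xe2  N=0 Z=0
after  2: R0=0xf9 R1=0x44 R2=0x96 R3=0x56 R4=0x4f  N=0 Z=0
after  3: R0=0xf9 R1=0x96 R2=0x96 R3=0x56 R4=0x4f  N=0 Z=0
after  4: R0=0xf9 R1=0x96 R2=0x50 R3=0x56 R4=0x4f  N=0 Z=0
-- IRQ taken; context saved, return-PC = 5 --
mismatch: R3: reported 0x57 vs actual 0x56

BAD = R3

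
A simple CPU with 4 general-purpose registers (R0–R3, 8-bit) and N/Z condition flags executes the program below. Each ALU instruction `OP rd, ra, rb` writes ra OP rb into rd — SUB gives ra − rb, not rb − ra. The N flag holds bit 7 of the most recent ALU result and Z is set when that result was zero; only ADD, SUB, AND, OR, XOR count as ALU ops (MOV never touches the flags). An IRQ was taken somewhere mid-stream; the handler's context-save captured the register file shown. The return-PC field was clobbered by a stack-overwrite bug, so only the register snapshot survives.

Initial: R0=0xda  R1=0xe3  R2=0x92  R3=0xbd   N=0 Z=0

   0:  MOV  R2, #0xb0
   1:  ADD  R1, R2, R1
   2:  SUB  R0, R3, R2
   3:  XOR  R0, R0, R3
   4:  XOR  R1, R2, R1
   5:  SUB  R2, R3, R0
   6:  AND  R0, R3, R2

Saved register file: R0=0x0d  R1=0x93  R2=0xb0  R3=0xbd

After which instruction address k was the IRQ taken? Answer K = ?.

after  0: R0=0xda R1=0xe3 R2=0xb0 R3=0xbd  N=0 Z=0
after  1: R0=0xda R1=0x93 R2=0xb0 R3=0xbd  N=1 Z=0
after  2: R0=0x0d R1=0x93 R2=0xb0 R3=0xbd  N=0 Z=0
-- IRQ taken; context saved, return-PC = 3 --

K = 2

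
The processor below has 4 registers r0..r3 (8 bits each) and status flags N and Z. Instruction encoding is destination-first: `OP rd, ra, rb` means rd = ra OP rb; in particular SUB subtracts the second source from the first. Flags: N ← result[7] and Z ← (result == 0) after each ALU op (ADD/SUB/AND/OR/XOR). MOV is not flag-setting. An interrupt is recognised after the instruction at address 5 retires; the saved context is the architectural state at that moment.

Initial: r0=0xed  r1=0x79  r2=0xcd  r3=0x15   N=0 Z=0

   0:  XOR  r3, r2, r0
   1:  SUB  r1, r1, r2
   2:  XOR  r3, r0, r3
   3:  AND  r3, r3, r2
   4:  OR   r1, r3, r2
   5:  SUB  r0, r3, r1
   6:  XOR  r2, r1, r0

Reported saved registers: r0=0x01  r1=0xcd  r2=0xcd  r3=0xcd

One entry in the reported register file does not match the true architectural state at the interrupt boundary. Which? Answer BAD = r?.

BAD = r0

after  0: r0=0xed r1=0x79 r2=0xcd r3=0x20  N=0 Z=0
after  1: r0=0xed r1=0xac r2=0xcd r3=0x20  N=1 Z=0
after  2: r0=0xed r1=0xac r2=0xcd r3=0xcd  N=1 Z=0
after  3: r0=0xed r1=0xac r2=0xcd r3=0xcd  N=1 Z=0
after  4: r0=0xed r1=0xcd r2=0xcd r3=0xcd  N=1 Z=0
after  5: r0=0x00 r1=0xcd r2=0xcd r3=0xcd  N=0 Z=1
-- IRQ taken; context saved, return-PC = 6 --
mismatch: r0: reported 0x01 vs actual 0x00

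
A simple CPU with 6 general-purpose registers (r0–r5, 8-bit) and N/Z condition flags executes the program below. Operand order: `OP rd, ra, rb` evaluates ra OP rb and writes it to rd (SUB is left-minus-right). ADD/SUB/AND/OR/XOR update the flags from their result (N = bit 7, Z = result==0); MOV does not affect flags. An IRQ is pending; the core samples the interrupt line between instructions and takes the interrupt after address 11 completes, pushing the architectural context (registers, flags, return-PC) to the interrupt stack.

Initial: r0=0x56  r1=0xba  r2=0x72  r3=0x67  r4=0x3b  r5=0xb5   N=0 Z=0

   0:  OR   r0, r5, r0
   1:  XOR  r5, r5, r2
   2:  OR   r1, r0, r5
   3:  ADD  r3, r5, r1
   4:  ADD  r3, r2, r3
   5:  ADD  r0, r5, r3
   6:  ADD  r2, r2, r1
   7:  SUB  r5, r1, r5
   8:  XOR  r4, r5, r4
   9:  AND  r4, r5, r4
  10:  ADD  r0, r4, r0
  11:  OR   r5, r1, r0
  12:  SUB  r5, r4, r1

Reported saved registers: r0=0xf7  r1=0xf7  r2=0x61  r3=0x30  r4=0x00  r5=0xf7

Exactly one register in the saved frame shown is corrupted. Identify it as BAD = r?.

after  0: r0=0xf7 r1=0xba r2=0x72 r3=0x67 r4=0x3b r5=0xb5  N=1 Z=0
after  1: r0=0xf7 r1=0xba r2=0x72 r3=0x67 r4=0x3b r5=0xc7  N=1 Z=0
after  2: r0=0xf7 r1=0xf7 r2=0x72 r3=0x67 r4=0x3b r5=0xc7  N=1 Z=0
after  3: r0=0xf7 r1=0xf7 r2=0x72 r3=0xbe r4=0x3b r5=0xc7  N=1 Z=0
after  4: r0=0xf7 r1=0xf7 r2=0x72 r3=0x30 r4=0x3b r5=0xc7  N=0 Z=0
after  5: r0=0xf7 r1=0xf7 r2=0x72 r3=0x30 r4=0x3b r5=0xc7  N=1 Z=0
after  6: r0=0xf7 r1=0xf7 r2=0x69 r3=0x30 r4=0x3b r5=0xc7  N=0 Z=0
after  7: r0=0xf7 r1=0xf7 r2=0x69 r3=0x30 r4=0x3b r5=0x30  N=0 Z=0
after  8: r0=0xf7 r1=0xf7 r2=0x69 r3=0x30 r4=0x0b r5=0x30  N=0 Z=0
after  9: r0=0xf7 r1=0xf7 r2=0x69 r3=0x30 r4=0x00 r5=0x30  N=0 Z=1
after 10: r0=0xf7 r1=0xf7 r2=0x69 r3=0x30 r4=0x00 r5=0x30  N=1 Z=0
after 11: r0=0xf7 r1=0xf7 r2=0x69 r3=0x30 r4=0x00 r5=0xf7  N=1 Z=0
-- IRQ taken; context saved, return-PC = 12 --
mismatch: r2: reported 0x61 vs actual 0x69

BAD = r2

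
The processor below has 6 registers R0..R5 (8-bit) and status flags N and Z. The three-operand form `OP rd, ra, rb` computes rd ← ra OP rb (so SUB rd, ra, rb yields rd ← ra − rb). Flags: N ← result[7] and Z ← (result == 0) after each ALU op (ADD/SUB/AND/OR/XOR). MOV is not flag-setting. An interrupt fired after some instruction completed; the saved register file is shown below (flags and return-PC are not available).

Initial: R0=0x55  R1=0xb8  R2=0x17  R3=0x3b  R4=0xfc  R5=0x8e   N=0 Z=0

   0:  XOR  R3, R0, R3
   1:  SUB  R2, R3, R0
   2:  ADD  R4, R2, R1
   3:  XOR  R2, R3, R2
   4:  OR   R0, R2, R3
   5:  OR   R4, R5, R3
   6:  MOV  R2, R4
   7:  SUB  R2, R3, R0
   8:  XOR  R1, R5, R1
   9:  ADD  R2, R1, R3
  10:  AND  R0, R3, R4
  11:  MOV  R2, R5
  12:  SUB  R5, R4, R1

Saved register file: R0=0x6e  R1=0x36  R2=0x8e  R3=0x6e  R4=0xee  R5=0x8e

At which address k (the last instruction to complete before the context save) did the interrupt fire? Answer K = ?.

after  0: R0=0x55 R1=0xb8 R2=0x17 R3=0x6e R4=0xfc R5=0x8e  N=0 Z=0
after  1: R0=0x55 R1=0xb8 R2=0x19 R3=0x6e R4=0xfc R5=0x8e  N=0 Z=0
after  2: R0=0x55 R1=0xb8 R2=0x19 R3=0x6e R4=0xd1 R5=0x8e  N=1 Z=0
after  3: R0=0x55 R1=0xb8 R2=0x77 R3=0x6e R4=0xd1 R5=0x8e  N=0 Z=0
after  4: R0=0x7f R1=0xb8 R2=0x77 R3=0x6e R4=0xd1 R5=0x8e  N=0 Z=0
after  5: R0=0x7f R1=0xb8 R2=0x77 R3=0x6e R4=0xee R5=0x8e  N=1 Z=0
after  6: R0=0x7f R1=0xb8 R2=0xee R3=0x6e R4=0xee R5=0x8e  N=1 Z=0
after  7: R0=0x7f R1=0xb8 R2=0xef R3=0x6e R4=0xee R5=0x8e  N=1 Z=0
after  8: R0=0x7f R1=0x36 R2=0xef R3=0x6e R4=0xee R5=0x8e  N=0 Z=0
after  9: R0=0x7f R1=0x36 R2=0xa4 R3=0x6e R4=0xee R5=0x8e  N=1 Z=0
after 10: R0=0x6e R1=0x36 R2=0xa4 R3=0x6e R4=0xee R5=0x8e  N=0 Z=0
after 11: R0=0x6e R1=0x36 R2=0x8e R3=0x6e R4=0xee R5=0x8e  N=0 Z=0
-- IRQ taken; context saved, return-PC = 12 --

K = 11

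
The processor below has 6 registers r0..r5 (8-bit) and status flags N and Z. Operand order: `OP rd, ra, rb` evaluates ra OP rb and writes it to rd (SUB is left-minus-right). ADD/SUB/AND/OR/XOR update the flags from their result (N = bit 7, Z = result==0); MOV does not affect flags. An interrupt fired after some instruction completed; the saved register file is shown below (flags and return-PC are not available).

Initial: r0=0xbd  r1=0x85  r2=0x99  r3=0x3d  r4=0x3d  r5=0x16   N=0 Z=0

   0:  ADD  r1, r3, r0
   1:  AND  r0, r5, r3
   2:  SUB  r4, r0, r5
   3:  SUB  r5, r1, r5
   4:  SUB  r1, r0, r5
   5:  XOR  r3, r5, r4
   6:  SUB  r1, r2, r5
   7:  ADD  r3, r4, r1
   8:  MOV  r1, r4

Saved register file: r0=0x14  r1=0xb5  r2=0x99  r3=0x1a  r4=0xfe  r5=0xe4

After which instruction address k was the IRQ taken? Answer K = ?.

K = 6

after  0: r0=0xbd r1=0xfa r2=0x99 r3=0x3d r4=0x3d r5=0x16  N=1 Z=0
after  1: r0=0x14 r1=0xfa r2=0x99 r3=0x3d r4=0x3d r5=0x16  N=0 Z=0
after  2: r0=0x14 r1=0xfa r2=0x99 r3=0x3d r4=0xfe r5=0x16  N=1 Z=0
after  3: r0=0x14 r1=0xfa r2=0x99 r3=0x3d r4=0xfe r5=0xe4  N=1 Z=0
after  4: r0=0x14 r1=0x30 r2=0x99 r3=0x3d r4=0xfe r5=0xe4  N=0 Z=0
after  5: r0=0x14 r1=0x30 r2=0x99 r3=0x1a r4=0xfe r5=0xe4  N=0 Z=0
after  6: r0=0x14 r1=0xb5 r2=0x99 r3=0x1a r4=0xfe r5=0xe4  N=1 Z=0
-- IRQ taken; context saved, return-PC = 7 --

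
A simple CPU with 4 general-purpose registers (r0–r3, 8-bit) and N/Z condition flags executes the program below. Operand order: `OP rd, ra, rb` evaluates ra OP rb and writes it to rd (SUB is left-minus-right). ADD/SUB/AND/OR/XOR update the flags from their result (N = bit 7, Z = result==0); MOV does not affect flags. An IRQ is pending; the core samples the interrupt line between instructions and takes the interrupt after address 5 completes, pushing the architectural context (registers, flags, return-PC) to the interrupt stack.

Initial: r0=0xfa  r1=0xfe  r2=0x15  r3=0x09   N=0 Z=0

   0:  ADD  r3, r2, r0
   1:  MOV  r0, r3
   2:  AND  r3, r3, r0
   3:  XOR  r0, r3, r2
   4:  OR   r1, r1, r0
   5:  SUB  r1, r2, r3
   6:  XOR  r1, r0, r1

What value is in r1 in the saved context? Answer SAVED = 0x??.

SAVED = 0x06

after  0: r0=0xfa r1=0xfe r2=0x15 r3=0x0f  N=0 Z=0
after  1: r0=0x0f r1=0xfe r2=0x15 r3=0x0f  N=0 Z=0
after  2: r0=0x0f r1=0xfe r2=0x15 r3=0x0f  N=0 Z=0
after  3: r0=0x1a r1=0xfe r2=0x15 r3=0x0f  N=0 Z=0
after  4: r0=0x1a r1=0xfe r2=0x15 r3=0x0f  N=1 Z=0
after  5: r0=0x1a r1=0x06 r2=0x15 r3=0x0f  N=0 Z=0
-- IRQ taken; context saved, return-PC = 6 --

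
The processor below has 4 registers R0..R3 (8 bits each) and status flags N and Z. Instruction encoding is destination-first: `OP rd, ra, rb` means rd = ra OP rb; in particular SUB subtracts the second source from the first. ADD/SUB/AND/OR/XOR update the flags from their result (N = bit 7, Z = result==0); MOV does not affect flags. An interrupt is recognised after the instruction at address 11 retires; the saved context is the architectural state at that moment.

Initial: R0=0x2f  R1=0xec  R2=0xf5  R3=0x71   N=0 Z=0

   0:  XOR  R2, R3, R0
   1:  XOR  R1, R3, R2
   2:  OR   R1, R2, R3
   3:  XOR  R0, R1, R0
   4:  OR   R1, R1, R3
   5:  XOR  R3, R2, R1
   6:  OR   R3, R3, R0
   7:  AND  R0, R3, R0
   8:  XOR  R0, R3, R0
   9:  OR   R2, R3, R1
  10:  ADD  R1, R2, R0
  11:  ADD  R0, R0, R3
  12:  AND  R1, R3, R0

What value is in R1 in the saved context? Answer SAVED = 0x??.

after  0: R0=0x2f R1=0xec R2=0x5e R3=0x71  N=0 Z=0
after  1: R0=0x2f R1=0x2f R2=0x5e R3=0x71  N=0 Z=0
after  2: R0=0x2f R1=0x7f R2=0x5e R3=0x71  N=0 Z=0
after  3: R0=0x50 R1=0x7f R2=0x5e R3=0x71  N=0 Z=0
after  4: R0=0x50 R1=0x7f R2=0x5e R3=0x71  N=0 Z=0
after  5: R0=0x50 R1=0x7f R2=0x5e R3=0x21  N=0 Z=0
after  6: R0=0x50 R1=0x7f R2=0x5e R3=0x71  N=0 Z=0
after  7: R0=0x50 R1=0x7f R2=0x5e R3=0x71  N=0 Z=0
after  8: R0=0x21 R1=0x7f R2=0x5e R3=0x71  N=0 Z=0
after  9: R0=0x21 R1=0x7f R2=0x7f R3=0x71  N=0 Z=0
after 10: R0=0x21 R1=0xa0 R2=0x7f R3=0x71  N=1 Z=0
after 11: R0=0x92 R1=0xa0 R2=0x7f R3=0x71  N=1 Z=0
-- IRQ taken; context saved, return-PC = 12 --

SAVED = 0xa0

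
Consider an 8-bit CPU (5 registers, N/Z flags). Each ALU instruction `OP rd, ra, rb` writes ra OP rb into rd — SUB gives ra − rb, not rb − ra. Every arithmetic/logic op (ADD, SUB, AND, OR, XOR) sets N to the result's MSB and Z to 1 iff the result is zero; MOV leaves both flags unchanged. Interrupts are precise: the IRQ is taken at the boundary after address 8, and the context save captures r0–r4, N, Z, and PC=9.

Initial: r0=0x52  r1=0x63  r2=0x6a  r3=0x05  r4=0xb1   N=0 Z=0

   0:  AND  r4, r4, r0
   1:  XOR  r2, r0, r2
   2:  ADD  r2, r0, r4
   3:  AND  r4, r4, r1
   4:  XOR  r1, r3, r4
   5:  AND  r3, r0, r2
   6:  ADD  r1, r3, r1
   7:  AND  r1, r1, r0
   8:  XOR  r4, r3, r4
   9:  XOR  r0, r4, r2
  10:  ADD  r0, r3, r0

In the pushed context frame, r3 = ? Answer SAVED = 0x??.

SAVED = 0x42

after  0: r0=0x52 r1=0x63 r2=0x6a r3=0x05 r4=0x10  N=0 Z=0
after  1: r0=0x52 r1=0x63 r2=0x38 r3=0x05 r4=0x10  N=0 Z=0
after  2: r0=0x52 r1=0x63 r2=0x62 r3=0x05 r4=0x10  N=0 Z=0
after  3: r0=0x52 r1=0x63 r2=0x62 r3=0x05 r4=0x00  N=0 Z=1
after  4: r0=0x52 r1=0x05 r2=0x62 r3=0x05 r4=0x00  N=0 Z=0
after  5: r0=0x52 r1=0x05 r2=0x62 r3=0x42 r4=0x00  N=0 Z=0
after  6: r0=0x52 r1=0x47 r2=0x62 r3=0x42 r4=0x00  N=0 Z=0
after  7: r0=0x52 r1=0x42 r2=0x62 r3=0x42 r4=0x00  N=0 Z=0
after  8: r0=0x52 r1=0x42 r2=0x62 r3=0x42 r4=0x42  N=0 Z=0
-- IRQ taken; context saved, return-PC = 9 --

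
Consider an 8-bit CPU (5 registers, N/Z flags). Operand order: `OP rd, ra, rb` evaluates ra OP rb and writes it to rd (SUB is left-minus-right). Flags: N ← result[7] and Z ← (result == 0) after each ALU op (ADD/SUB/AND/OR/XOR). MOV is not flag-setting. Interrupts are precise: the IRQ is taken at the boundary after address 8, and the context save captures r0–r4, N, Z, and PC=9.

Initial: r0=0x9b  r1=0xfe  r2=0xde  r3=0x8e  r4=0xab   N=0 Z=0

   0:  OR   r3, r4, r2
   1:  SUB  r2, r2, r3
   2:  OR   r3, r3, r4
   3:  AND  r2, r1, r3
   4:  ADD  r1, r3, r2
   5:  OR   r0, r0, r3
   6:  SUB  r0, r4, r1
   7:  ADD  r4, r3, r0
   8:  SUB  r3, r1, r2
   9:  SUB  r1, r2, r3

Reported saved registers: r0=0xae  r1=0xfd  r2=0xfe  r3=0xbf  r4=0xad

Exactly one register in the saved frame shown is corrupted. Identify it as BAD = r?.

after  0: r0=0x9b r1=0xfe r2=0xde r3=0xff r4=0xab  N=1 Z=0
after  1: r0=0x9b r1=0xfe r2=0xdf r3=0xff r4=0xab  N=1 Z=0
after  2: r0=0x9b r1=0xfe r2=0xdf r3=0xff r4=0xab  N=1 Z=0
after  3: r0=0x9b r1=0xfe r2=0xfe r3=0xff r4=0xab  N=1 Z=0
after  4: r0=0x9b r1=0xfd r2=0xfe r3=0xff r4=0xab  N=1 Z=0
after  5: r0=0xff r1=0xfd r2=0xfe r3=0xff r4=0xab  N=1 Z=0
after  6: r0=0xae r1=0xfd r2=0xfe r3=0xff r4=0xab  N=1 Z=0
after  7: r0=0xae r1=0xfd r2=0xfe r3=0xff r4=0xad  N=1 Z=0
after  8: r0=0xae r1=0xfd r2=0xfe r3=0xff r4=0xad  N=1 Z=0
-- IRQ taken; context saved, return-PC = 9 --
mismatch: r3: reported 0xbf vs actual 0xff

BAD = r3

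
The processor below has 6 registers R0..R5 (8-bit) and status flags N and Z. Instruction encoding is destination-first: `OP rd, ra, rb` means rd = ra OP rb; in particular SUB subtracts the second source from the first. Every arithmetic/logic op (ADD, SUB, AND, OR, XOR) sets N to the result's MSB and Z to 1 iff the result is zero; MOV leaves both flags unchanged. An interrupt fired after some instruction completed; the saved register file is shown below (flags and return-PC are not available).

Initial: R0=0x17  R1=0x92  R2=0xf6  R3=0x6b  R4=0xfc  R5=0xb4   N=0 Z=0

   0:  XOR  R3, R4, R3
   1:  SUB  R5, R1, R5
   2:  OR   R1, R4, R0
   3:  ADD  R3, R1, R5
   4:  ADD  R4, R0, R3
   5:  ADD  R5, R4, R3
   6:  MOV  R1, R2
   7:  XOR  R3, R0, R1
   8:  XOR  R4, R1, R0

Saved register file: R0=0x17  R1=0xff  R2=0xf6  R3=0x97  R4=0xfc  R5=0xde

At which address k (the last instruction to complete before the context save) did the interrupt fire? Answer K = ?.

K = 2

after  0: R0=0x17 R1=0x92 R2=0xf6 R3=0x97 R4=0xfc R5=0xb4  N=1 Z=0
after  1: R0=0x17 R1=0x92 R2=0xf6 R3=0x97 R4=0xfc R5=0xde  N=1 Z=0
after  2: R0=0x17 R1=0xff R2=0xf6 R3=0x97 R4=0xfc R5=0xde  N=1 Z=0
-- IRQ taken; context saved, return-PC = 3 --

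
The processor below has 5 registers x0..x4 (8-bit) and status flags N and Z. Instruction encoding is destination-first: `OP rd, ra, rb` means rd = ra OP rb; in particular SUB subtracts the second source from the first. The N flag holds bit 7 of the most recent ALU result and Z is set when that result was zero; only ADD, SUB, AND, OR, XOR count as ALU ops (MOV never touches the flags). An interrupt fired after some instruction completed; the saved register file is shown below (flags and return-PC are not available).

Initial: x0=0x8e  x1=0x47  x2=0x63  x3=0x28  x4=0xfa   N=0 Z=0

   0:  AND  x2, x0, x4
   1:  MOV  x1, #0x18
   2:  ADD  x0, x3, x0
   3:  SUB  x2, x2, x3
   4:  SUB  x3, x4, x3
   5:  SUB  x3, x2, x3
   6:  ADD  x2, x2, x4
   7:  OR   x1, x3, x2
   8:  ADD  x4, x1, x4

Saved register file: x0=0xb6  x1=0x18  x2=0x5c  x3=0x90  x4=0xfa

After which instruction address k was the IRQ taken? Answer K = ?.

K = 6

after  0: x0=0x8e x1=0x47 x2=0x8a x3=0x28 x4=0xfa  N=1 Z=0
after  1: x0=0x8e x1=0x18 x2=0x8a x3=0x28 x4=0xfa  N=1 Z=0
after  2: x0=0xb6 x1=0x18 x2=0x8a x3=0x28 x4=0xfa  N=1 Z=0
after  3: x0=0xb6 x1=0x18 x2=0x62 x3=0x28 x4=0xfa  N=0 Z=0
after  4: x0=0xb6 x1=0x18 x2=0x62 x3=0xd2 x4=0xfa  N=1 Z=0
after  5: x0=0xb6 x1=0x18 x2=0x62 x3=0x90 x4=0xfa  N=1 Z=0
after  6: x0=0xb6 x1=0x18 x2=0x5c x3=0x90 x4=0xfa  N=0 Z=0
-- IRQ taken; context saved, return-PC = 7 --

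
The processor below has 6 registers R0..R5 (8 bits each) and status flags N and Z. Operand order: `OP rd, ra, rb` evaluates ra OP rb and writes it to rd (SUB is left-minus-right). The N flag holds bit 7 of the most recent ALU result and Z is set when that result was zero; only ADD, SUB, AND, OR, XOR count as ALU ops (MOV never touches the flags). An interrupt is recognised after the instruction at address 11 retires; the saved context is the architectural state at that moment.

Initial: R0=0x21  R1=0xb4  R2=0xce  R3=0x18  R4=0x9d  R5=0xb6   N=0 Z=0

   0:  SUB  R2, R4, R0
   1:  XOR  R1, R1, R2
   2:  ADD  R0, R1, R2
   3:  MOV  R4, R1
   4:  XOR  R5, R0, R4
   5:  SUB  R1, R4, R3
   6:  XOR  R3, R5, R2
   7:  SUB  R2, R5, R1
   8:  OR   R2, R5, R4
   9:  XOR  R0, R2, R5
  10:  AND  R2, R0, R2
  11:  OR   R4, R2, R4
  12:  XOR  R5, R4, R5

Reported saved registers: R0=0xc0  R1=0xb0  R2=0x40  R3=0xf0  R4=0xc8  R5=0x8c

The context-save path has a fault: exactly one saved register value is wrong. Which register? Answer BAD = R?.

BAD = R0

after  0: R0=0x21 R1=0xb4 R2=0x7c R3=0x18 R4=0x9d R5=0xb6  N=0 Z=0
after  1: R0=0x21 R1=0xc8 R2=0x7c R3=0x18 R4=0x9d R5=0xb6  N=1 Z=0
after  2: R0=0x44 R1=0xc8 R2=0x7c R3=0x18 R4=0x9d R5=0xb6  N=0 Z=0
after  3: R0=0x44 R1=0xc8 R2=0x7c R3=0x18 R4=0xc8 R5=0xb6  N=0 Z=0
after  4: R0=0x44 R1=0xc8 R2=0x7c R3=0x18 R4=0xc8 R5=0x8c  N=1 Z=0
after  5: R0=0x44 R1=0xb0 R2=0x7c R3=0x18 R4=0xc8 R5=0x8c  N=1 Z=0
after  6: R0=0x44 R1=0xb0 R2=0x7c R3=0xf0 R4=0xc8 R5=0x8c  N=1 Z=0
after  7: R0=0x44 R1=0xb0 R2=0xdc R3=0xf0 R4=0xc8 R5=0x8c  N=1 Z=0
after  8: R0=0x44 R1=0xb0 R2=0xcc R3=0xf0 R4=0xc8 R5=0x8c  N=1 Z=0
after  9: R0=0x40 R1=0xb0 R2=0xcc R3=0xf0 R4=0xc8 R5=0x8c  N=0 Z=0
after 10: R0=0x40 R1=0xb0 R2=0x40 R3=0xf0 R4=0xc8 R5=0x8c  N=0 Z=0
after 11: R0=0x40 R1=0xb0 R2=0x40 R3=0xf0 R4=0xc8 R5=0x8c  N=1 Z=0
-- IRQ taken; context saved, return-PC = 12 --
mismatch: R0: reported 0xc0 vs actual 0x40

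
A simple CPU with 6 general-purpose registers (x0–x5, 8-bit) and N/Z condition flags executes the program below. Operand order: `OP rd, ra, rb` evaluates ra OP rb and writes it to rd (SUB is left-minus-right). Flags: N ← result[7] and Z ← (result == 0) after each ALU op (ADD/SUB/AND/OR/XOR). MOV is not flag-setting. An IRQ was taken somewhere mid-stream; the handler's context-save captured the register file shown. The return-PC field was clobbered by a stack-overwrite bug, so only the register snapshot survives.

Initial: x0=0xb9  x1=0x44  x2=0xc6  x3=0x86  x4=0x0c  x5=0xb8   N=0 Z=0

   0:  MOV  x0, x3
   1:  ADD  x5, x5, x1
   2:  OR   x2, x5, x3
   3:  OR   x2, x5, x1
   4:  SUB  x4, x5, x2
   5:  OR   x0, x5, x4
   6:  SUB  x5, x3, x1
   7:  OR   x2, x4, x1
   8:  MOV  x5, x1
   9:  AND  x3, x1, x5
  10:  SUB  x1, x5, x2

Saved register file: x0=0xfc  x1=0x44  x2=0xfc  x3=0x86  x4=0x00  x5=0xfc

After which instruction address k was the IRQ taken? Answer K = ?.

K = 5

after  0: x0=0x86 x1=0x44 x2=0xc6 x3=0x86 x4=0x0c x5=0xb8  N=0 Z=0
after  1: x0=0x86 x1=0x44 x2=0xc6 x3=0x86 x4=0x0c x5=0xfc  N=1 Z=0
after  2: x0=0x86 x1=0x44 x2=0xfe x3=0x86 x4=0x0c x5=0xfc  N=1 Z=0
after  3: x0=0x86 x1=0x44 x2=0xfc x3=0x86 x4=0x0c x5=0xfc  N=1 Z=0
after  4: x0=0x86 x1=0x44 x2=0xfc x3=0x86 x4=0x00 x5=0xfc  N=0 Z=1
after  5: x0=0xfc x1=0x44 x2=0xfc x3=0x86 x4=0x00 x5=0xfc  N=1 Z=0
-- IRQ taken; context saved, return-PC = 6 --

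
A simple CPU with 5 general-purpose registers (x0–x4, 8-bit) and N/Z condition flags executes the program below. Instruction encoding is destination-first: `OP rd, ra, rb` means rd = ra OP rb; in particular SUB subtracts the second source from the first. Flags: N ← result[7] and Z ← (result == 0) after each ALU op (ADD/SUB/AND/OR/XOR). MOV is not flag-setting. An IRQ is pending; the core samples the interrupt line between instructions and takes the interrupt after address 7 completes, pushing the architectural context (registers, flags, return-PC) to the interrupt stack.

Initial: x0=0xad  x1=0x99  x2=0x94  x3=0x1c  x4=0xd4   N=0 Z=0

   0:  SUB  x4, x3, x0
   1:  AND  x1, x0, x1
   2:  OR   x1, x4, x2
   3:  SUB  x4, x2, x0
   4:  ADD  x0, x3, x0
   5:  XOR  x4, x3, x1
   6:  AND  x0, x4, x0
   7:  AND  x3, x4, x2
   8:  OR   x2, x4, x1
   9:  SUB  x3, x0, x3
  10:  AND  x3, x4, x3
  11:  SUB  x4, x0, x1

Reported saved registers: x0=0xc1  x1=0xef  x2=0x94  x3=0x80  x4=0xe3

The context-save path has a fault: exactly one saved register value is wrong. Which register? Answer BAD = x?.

after  0: x0=0xad x1=0x99 x2=0x94 x3=0x1c x4=0x6f  N=0 Z=0
after  1: x0=0xad x1=0x89 x2=0x94 x3=0x1c x4=0x6f  N=1 Z=0
after  2: x0=0xad x1=0xff x2=0x94 x3=0x1c x4=0x6f  N=1 Z=0
after  3: x0=0xad x1=0xff x2=0x94 x3=0x1c x4=0xe7  N=1 Z=0
after  4: x0=0xc9 x1=0xff x2=0x94 x3=0x1c x4=0xe7  N=1 Z=0
after  5: x0=0xc9 x1=0xff x2=0x94 x3=0x1c x4=0xe3  N=1 Z=0
after  6: x0=0xc1 x1=0xff x2=0x94 x3=0x1c x4=0xe3  N=1 Z=0
after  7: x0=0xc1 x1=0xff x2=0x94 x3=0x80 x4=0xe3  N=1 Z=0
-- IRQ taken; context saved, return-PC = 8 --
mismatch: x1: reported 0xef vs actual 0xff

BAD = x1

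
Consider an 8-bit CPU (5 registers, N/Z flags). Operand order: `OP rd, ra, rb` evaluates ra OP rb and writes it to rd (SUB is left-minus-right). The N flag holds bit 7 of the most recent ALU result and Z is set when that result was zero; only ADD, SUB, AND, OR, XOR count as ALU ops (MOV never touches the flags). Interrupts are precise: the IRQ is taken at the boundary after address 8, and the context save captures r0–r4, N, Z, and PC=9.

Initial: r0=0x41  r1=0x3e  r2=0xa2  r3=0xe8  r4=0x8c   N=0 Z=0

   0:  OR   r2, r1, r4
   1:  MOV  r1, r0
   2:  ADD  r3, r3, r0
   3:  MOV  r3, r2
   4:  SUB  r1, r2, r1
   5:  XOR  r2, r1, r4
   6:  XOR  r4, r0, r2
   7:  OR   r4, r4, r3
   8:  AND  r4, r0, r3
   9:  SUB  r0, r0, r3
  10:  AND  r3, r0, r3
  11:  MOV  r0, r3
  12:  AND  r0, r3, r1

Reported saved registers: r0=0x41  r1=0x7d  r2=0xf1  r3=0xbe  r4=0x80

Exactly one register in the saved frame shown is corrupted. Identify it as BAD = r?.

BAD = r4

after  0: r0=0x41 r1=0x3e r2=0xbe r3=0xe8 r4=0x8c  N=1 Z=0
after  1: r0=0x41 r1=0x41 r2=0xbe r3=0xe8 r4=0x8c  N=1 Z=0
after  2: r0=0x41 r1=0x41 r2=0xbe r3=0x29 r4=0x8c  N=0 Z=0
after  3: r0=0x41 r1=0x41 r2=0xbe r3=0xbe r4=0x8c  N=0 Z=0
after  4: r0=0x41 r1=0x7d r2=0xbe r3=0xbe r4=0x8c  N=0 Z=0
after  5: r0=0x41 r1=0x7d r2=0xf1 r3=0xbe r4=0x8c  N=1 Z=0
after  6: r0=0x41 r1=0x7d r2=0xf1 r3=0xbe r4=0xb0  N=1 Z=0
after  7: r0=0x41 r1=0x7d r2=0xf1 r3=0xbe r4=0xbe  N=1 Z=0
after  8: r0=0x41 r1=0x7d r2=0xf1 r3=0xbe r4=0x00  N=0 Z=1
-- IRQ taken; context saved, return-PC = 9 --
mismatch: r4: reported 0x80 vs actual 0x00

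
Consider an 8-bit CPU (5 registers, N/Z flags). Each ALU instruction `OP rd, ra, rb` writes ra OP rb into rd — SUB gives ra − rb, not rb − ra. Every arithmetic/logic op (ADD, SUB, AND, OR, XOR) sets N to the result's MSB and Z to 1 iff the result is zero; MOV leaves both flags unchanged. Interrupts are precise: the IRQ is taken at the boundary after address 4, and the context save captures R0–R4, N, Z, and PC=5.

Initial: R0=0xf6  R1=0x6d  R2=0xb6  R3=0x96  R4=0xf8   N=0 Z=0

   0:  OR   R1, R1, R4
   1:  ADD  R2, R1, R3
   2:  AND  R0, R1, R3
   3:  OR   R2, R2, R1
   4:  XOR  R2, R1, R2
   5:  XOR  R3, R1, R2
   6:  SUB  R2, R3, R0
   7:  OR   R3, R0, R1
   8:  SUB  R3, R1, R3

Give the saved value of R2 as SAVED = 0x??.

after  0: R0=0xf6 R1=0xfd R2=0xb6 R3=0x96 R4=0xf8  N=1 Z=0
after  1: R0=0xf6 R1=0xfd R2=0x93 R3=0x96 R4=0xf8  N=1 Z=0
after  2: R0=0x94 R1=0xfd R2=0x93 R3=0x96 R4=0xf8  N=1 Z=0
after  3: R0=0x94 R1=0xfd R2=0xff R3=0x96 R4=0xf8  N=1 Z=0
after  4: R0=0x94 R1=0xfd R2=0x02 R3=0x96 R4=0xf8  N=0 Z=0
-- IRQ taken; context saved, return-PC = 5 --

SAVED = 0x02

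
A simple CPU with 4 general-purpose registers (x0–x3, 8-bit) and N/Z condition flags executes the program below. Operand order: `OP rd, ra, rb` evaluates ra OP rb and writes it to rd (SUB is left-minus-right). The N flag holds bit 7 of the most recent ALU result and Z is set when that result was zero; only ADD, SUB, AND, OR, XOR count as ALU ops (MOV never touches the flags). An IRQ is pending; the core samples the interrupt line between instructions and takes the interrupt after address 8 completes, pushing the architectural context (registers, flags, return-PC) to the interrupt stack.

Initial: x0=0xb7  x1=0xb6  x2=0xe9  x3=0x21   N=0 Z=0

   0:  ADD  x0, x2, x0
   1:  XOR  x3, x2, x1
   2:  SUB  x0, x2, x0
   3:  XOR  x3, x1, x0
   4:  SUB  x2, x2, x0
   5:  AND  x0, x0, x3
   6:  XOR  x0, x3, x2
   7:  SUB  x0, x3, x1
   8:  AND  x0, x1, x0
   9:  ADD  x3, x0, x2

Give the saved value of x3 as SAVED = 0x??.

after  0: x0=0xa0 x1=0xb6 x2=0xe9 x3=0x21  N=1 Z=0
after  1: x0=0xa0 x1=0xb6 x2=0xe9 x3=0x5f  N=0 Z=0
after  2: x0=0x49 x1=0xb6 x2=0xe9 x3=0x5f  N=0 Z=0
after  3: x0=0x49 x1=0xb6 x2=0xe9 x3=0xff  N=1 Z=0
after  4: x0=0x49 x1=0xb6 x2=0xa0 x3=0xff  N=1 Z=0
after  5: x0=0x49 x1=0xb6 x2=0xa0 x3=0xff  N=0 Z=0
after  6: x0=0x5f x1=0xb6 x2=0xa0 x3=0xff  N=0 Z=0
after  7: x0=0x49 x1=0xb6 x2=0xa0 x3=0xff  N=0 Z=0
after  8: x0=0x00 x1=0xb6 x2=0xa0 x3=0xff  N=0 Z=1
-- IRQ taken; context saved, return-PC = 9 --

SAVED = 0xff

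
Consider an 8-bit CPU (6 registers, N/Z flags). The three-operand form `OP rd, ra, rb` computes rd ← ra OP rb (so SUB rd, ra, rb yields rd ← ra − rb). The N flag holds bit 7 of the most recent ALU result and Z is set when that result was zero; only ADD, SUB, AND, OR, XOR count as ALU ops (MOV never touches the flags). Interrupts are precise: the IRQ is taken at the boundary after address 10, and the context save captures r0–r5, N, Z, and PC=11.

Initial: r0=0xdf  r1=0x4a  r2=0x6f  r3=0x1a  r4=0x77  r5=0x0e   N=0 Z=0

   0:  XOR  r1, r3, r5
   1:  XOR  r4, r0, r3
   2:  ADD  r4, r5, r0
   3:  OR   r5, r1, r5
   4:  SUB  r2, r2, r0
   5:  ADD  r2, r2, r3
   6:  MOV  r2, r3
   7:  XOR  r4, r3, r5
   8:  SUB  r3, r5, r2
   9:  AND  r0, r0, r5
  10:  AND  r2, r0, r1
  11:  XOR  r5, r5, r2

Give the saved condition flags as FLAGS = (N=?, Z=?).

FLAGS = (N=0, Z=0)

after  0: r0=0xdf r1=0x14 r2=0x6f r3=0x1a r4=0x77 r5=0x0e  N=0 Z=0
after  1: r0=0xdf r1=0x14 r2=0x6f r3=0x1a r4=0xc5 r5=0x0e  N=1 Z=0
after  2: r0=0xdf r1=0x14 r2=0x6f r3=0x1a r4=0xed r5=0x0e  N=1 Z=0
after  3: r0=0xdf r1=0x14 r2=0x6f r3=0x1a r4=0xed r5=0x1e  N=0 Z=0
after  4: r0=0xdf r1=0x14 r2=0x90 r3=0x1a r4=0xed r5=0x1e  N=1 Z=0
after  5: r0=0xdf r1=0x14 r2=0xaa r3=0x1a r4=0xed r5=0x1e  N=1 Z=0
after  6: r0=0xdf r1=0x14 r2=0x1a r3=0x1a r4=0xed r5=0x1e  N=1 Z=0
after  7: r0=0xdf r1=0x14 r2=0x1a r3=0x1a r4=0x04 r5=0x1e  N=0 Z=0
after  8: r0=0xdf r1=0x14 r2=0x1a r3=0x04 r4=0x04 r5=0x1e  N=0 Z=0
after  9: r0=0x1e r1=0x14 r2=0x1a r3=0x04 r4=0x04 r5=0x1e  N=0 Z=0
after 10: r0=0x1e r1=0x14 r2=0x14 r3=0x04 r4=0x04 r5=0x1e  N=0 Z=0
-- IRQ taken; context saved, return-PC = 11 --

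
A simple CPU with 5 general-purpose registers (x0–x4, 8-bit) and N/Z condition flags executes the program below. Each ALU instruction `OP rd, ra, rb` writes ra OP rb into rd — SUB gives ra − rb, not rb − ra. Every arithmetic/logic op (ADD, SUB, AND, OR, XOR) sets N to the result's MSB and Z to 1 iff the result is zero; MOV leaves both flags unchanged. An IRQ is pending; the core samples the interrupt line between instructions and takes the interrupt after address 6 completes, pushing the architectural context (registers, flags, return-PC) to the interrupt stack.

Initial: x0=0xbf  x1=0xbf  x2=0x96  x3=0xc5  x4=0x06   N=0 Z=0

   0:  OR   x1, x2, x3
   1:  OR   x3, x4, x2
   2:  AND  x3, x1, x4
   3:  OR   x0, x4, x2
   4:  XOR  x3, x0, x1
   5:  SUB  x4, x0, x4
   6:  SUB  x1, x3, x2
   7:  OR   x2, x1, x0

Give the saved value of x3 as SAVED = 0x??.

SAVED = 0x41

after  0: x0=0xbf x1=0xd7 x2=0x96 x3=0xc5 x4=0x06  N=1 Z=0
after  1: x0=0xbf x1=0xd7 x2=0x96 x3=0x96 x4=0x06  N=1 Z=0
after  2: x0=0xbf x1=0xd7 x2=0x96 x3=0x06 x4=0x06  N=0 Z=0
after  3: x0=0x96 x1=0xd7 x2=0x96 x3=0x06 x4=0x06  N=1 Z=0
after  4: x0=0x96 x1=0xd7 x2=0x96 x3=0x41 x4=0x06  N=0 Z=0
after  5: x0=0x96 x1=0xd7 x2=0x96 x3=0x41 x4=0x90  N=1 Z=0
after  6: x0=0x96 x1=0xab x2=0x96 x3=0x41 x4=0x90  N=1 Z=0
-- IRQ taken; context saved, return-PC = 7 --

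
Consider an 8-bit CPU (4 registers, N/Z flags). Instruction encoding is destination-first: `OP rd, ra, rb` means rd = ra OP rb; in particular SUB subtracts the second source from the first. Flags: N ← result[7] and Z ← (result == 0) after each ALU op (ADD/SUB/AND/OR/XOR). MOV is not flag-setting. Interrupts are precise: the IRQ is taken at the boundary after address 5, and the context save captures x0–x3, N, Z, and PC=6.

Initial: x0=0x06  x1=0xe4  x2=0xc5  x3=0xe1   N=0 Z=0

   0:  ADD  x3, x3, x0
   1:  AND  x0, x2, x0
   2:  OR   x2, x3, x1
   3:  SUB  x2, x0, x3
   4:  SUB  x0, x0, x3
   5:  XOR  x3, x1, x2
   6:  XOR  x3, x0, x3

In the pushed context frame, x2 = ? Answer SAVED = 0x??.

SAVED = 0x1d

after  0: x0=0x06 x1=0xe4 x2=0xc5 x3=0xe7  N=1 Z=0
after  1: x0=0x04 x1=0xe4 x2=0xc5 x3=0xe7  N=0 Z=0
after  2: x0=0x04 x1=0xe4 x2=0xe7 x3=0xe7  N=1 Z=0
after  3: x0=0x04 x1=0xe4 x2=0x1d x3=0xe7  N=0 Z=0
after  4: x0=0x1d x1=0xe4 x2=0x1d x3=0xe7  N=0 Z=0
after  5: x0=0x1d x1=0xe4 x2=0x1d x3=0xf9  N=1 Z=0
-- IRQ taken; context saved, return-PC = 6 --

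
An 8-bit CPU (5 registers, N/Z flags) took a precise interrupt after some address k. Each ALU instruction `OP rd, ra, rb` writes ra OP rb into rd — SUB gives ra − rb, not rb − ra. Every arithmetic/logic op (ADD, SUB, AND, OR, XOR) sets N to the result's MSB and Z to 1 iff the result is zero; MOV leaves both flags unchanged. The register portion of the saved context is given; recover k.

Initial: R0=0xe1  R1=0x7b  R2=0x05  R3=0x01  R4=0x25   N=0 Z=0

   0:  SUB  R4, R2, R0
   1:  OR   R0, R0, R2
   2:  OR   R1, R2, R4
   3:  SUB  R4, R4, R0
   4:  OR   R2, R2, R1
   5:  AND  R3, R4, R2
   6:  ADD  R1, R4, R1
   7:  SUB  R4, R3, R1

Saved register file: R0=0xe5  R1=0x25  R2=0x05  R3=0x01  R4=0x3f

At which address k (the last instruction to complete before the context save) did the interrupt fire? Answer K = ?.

K = 3

after  0: R0=0xe1 R1=0x7b R2=0x05 R3=0x01 R4=0x24  N=0 Z=0
after  1: R0=0xe5 R1=0x7b R2=0x05 R3=0x01 R4=0x24  N=1 Z=0
after  2: R0=0xe5 R1=0x25 R2=0x05 R3=0x01 R4=0x24  N=0 Z=0
after  3: R0=0xe5 R1=0x25 R2=0x05 R3=0x01 R4=0x3f  N=0 Z=0
-- IRQ taken; context saved, return-PC = 4 --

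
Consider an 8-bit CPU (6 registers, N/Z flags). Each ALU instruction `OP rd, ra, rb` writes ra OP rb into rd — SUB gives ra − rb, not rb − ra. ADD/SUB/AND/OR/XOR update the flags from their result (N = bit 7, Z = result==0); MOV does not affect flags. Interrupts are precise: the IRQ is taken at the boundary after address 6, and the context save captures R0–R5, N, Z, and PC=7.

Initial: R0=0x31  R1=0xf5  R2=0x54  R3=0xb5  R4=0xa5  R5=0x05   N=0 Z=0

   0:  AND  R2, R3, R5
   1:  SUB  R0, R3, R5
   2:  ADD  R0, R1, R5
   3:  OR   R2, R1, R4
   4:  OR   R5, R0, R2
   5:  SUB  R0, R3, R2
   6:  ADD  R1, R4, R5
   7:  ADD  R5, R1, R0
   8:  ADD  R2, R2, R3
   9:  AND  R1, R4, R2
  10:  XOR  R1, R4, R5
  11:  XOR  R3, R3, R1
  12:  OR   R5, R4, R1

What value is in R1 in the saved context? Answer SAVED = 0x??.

SAVED = 0xa4

after  0: R0=0x31 R1=0xf5 R2=0x05 R3=0xb5 R4=0xa5 R5=0x05  N=0 Z=0
after  1: R0=0xb0 R1=0xf5 R2=0x05 R3=0xb5 R4=0xa5 R5=0x05  N=1 Z=0
after  2: R0=0xfa R1=0xf5 R2=0x05 R3=0xb5 R4=0xa5 R5=0x05  N=1 Z=0
after  3: R0=0xfa R1=0xf5 R2=0xf5 R3=0xb5 R4=0xa5 R5=0x05  N=1 Z=0
after  4: R0=0xfa R1=0xf5 R2=0xf5 R3=0xb5 R4=0xa5 R5=0xff  N=1 Z=0
after  5: R0=0xc0 R1=0xf5 R2=0xf5 R3=0xb5 R4=0xa5 R5=0xff  N=1 Z=0
after  6: R0=0xc0 R1=0xa4 R2=0xf5 R3=0xb5 R4=0xa5 R5=0xff  N=1 Z=0
-- IRQ taken; context saved, return-PC = 7 --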